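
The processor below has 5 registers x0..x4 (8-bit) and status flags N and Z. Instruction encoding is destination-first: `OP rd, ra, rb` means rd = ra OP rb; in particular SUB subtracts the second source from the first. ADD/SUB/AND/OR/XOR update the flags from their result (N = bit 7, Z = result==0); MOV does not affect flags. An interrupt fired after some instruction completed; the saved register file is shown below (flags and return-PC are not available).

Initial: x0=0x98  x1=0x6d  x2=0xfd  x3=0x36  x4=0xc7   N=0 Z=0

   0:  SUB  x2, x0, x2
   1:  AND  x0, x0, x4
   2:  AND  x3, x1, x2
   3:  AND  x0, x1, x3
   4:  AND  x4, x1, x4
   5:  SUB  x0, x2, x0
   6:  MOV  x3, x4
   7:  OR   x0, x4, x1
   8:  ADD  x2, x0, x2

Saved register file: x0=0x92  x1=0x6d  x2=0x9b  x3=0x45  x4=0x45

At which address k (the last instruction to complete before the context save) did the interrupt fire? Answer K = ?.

after  0: x0=0x98 x1=0x6d x2=0x9b x3=0x36 x4=0xc7  N=1 Z=0
after  1: x0=0x80 x1=0x6d x2=0x9b x3=0x36 x4=0xc7  N=1 Z=0
after  2: x0=0x80 x1=0x6d x2=0x9b x3=0x09 x4=0xc7  N=0 Z=0
after  3: x0=0x09 x1=0x6d x2=0x9b x3=0x09 x4=0xc7  N=0 Z=0
after  4: x0=0x09 x1=0x6d x2=0x9b x3=0x09 x4=0x45  N=0 Z=0
after  5: x0=0x92 x1=0x6d x2=0x9b x3=0x09 x4=0x45  N=1 Z=0
after  6: x0=0x92 x1=0x6d x2=0x9b x3=0x45 x4=0x45  N=1 Z=0
-- IRQ taken; context saved, return-PC = 7 --

K = 6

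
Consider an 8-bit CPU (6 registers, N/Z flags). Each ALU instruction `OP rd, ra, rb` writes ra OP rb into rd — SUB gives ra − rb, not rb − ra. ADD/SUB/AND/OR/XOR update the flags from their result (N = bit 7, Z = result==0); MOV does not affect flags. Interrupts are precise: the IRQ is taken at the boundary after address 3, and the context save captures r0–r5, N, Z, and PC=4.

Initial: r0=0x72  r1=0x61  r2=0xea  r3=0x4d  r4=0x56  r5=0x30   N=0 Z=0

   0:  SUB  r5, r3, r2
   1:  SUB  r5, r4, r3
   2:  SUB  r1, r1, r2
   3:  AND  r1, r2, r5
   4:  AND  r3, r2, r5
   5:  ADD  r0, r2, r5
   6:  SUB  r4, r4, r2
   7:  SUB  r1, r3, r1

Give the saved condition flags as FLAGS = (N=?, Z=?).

after  0: r0=0x72 r1=0x61 r2=0xea r3=0x4d r4=0x56 r5=0x63  N=0 Z=0
after  1: r0=0x72 r1=0x61 r2=0xea r3=0x4d r4=0x56 r5=0x09  N=0 Z=0
after  2: r0=0x72 r1=0x77 r2=0xea r3=0x4d r4=0x56 r5=0x09  N=0 Z=0
after  3: r0=0x72 r1=0x08 r2=0xea r3=0x4d r4=0x56 r5=0x09  N=0 Z=0
-- IRQ taken; context saved, return-PC = 4 --

FLAGS = (N=0, Z=0)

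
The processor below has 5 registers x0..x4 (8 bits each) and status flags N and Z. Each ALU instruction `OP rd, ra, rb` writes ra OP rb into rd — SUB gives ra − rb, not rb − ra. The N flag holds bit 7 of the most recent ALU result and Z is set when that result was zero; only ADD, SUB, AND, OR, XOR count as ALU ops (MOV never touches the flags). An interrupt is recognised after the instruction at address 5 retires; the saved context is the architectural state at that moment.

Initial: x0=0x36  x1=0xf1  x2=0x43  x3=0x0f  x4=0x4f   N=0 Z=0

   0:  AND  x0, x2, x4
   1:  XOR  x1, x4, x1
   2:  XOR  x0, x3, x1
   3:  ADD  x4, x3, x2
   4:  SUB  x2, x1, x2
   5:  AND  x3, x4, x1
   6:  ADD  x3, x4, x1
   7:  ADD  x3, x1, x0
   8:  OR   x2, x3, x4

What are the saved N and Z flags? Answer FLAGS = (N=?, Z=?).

after  0: x0=0x43 x1=0xf1 x2=0x43 x3=0x0f x4=0x4f  N=0 Z=0
after  1: x0=0x43 x1=0xbe x2=0x43 x3=0x0f x4=0x4f  N=1 Z=0
after  2: x0=0xb1 x1=0xbe x2=0x43 x3=0x0f x4=0x4f  N=1 Z=0
after  3: x0=0xb1 x1=0xbe x2=0x43 x3=0x0f x4=0x52  N=0 Z=0
after  4: x0=0xb1 x1=0xbe x2=0x7b x3=0x0f x4=0x52  N=0 Z=0
after  5: x0=0xb1 x1=0xbe x2=0x7b x3=0x12 x4=0x52  N=0 Z=0
-- IRQ taken; context saved, return-PC = 6 --

FLAGS = (N=0, Z=0)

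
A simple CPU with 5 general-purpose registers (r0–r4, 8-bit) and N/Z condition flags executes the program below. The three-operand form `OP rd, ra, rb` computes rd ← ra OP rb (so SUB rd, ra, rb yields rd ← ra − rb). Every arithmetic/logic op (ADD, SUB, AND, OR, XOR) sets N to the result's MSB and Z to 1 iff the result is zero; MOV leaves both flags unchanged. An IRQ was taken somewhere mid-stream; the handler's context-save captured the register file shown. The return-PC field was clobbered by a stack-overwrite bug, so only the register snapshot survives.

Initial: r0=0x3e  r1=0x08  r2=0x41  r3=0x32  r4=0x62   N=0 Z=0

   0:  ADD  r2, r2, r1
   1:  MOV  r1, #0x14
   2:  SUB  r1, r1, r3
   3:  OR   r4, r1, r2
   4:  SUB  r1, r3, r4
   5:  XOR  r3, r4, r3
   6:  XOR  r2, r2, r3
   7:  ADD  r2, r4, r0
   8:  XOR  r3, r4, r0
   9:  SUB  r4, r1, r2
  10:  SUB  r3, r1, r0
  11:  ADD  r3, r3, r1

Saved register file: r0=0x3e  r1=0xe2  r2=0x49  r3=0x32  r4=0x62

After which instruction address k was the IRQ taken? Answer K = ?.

K = 2

after  0: r0=0x3e r1=0x08 r2=0x49 r3=0x32 r4=0x62  N=0 Z=0
after  1: r0=0x3e r1=0x14 r2=0x49 r3=0x32 r4=0x62  N=0 Z=0
after  2: r0=0x3e r1=0xe2 r2=0x49 r3=0x32 r4=0x62  N=1 Z=0
-- IRQ taken; context saved, return-PC = 3 --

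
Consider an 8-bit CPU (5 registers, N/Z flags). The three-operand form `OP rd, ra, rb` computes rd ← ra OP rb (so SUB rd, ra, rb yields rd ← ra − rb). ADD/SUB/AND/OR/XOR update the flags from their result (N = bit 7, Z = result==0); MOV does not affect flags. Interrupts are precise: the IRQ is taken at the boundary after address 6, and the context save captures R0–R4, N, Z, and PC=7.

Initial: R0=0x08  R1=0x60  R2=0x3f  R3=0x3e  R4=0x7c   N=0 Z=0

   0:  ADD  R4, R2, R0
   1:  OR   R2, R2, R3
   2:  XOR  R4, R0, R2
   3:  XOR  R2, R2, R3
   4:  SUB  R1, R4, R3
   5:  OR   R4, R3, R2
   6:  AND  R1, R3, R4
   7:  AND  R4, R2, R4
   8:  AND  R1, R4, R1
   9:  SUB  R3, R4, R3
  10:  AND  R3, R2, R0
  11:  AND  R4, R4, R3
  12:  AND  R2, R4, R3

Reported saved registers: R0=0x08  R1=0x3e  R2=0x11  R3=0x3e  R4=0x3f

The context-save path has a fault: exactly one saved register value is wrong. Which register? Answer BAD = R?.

BAD = R2

after  0: R0=0x08 R1=0x60 R2=0x3f R3=0x3e R4=0x47  N=0 Z=0
after  1: R0=0x08 R1=0x60 R2=0x3f R3=0x3e R4=0x47  N=0 Z=0
after  2: R0=0x08 R1=0x60 R2=0x3f R3=0x3e R4=0x37  N=0 Z=0
after  3: R0=0x08 R1=0x60 R2=0x01 R3=0x3e R4=0x37  N=0 Z=0
after  4: R0=0x08 R1=0xf9 R2=0x01 R3=0x3e R4=0x37  N=1 Z=0
after  5: R0=0x08 R1=0xf9 R2=0x01 R3=0x3e R4=0x3f  N=0 Z=0
after  6: R0=0x08 R1=0x3e R2=0x01 R3=0x3e R4=0x3f  N=0 Z=0
-- IRQ taken; context saved, return-PC = 7 --
mismatch: R2: reported 0x11 vs actual 0x01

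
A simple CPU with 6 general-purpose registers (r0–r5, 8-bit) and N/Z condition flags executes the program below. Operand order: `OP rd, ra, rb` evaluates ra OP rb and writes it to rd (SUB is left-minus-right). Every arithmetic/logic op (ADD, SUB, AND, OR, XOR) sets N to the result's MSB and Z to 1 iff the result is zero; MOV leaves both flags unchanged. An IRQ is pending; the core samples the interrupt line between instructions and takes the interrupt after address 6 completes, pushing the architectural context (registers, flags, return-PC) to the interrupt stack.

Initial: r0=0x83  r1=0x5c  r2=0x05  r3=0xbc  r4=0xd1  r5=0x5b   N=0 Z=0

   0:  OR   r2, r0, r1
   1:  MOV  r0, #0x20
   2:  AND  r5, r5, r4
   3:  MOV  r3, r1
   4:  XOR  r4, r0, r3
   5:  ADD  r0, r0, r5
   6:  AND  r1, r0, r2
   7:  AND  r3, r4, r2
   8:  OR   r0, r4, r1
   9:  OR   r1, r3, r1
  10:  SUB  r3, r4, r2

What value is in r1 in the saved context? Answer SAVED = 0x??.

after  0: r0=0x83 r1=0x5c r2=0xdf r3=0xbc r4=0xd1 r5=0x5b  N=1 Z=0
after  1: r0=0x20 r1=0x5c r2=0xdf r3=0xbc r4=0xd1 r5=0x5b  N=1 Z=0
after  2: r0=0x20 r1=0x5c r2=0xdf r3=0xbc r4=0xd1 r5=0x51  N=0 Z=0
after  3: r0=0x20 r1=0x5c r2=0xdf r3=0x5c r4=0xd1 r5=0x51  N=0 Z=0
after  4: r0=0x20 r1=0x5c r2=0xdf r3=0x5c r4=0x7c r5=0x51  N=0 Z=0
after  5: r0=0x71 r1=0x5c r2=0xdf r3=0x5c r4=0x7c r5=0x51  N=0 Z=0
after  6: r0=0x71 r1=0x51 r2=0xdf r3=0x5c r4=0x7c r5=0x51  N=0 Z=0
-- IRQ taken; context saved, return-PC = 7 --

SAVED = 0x51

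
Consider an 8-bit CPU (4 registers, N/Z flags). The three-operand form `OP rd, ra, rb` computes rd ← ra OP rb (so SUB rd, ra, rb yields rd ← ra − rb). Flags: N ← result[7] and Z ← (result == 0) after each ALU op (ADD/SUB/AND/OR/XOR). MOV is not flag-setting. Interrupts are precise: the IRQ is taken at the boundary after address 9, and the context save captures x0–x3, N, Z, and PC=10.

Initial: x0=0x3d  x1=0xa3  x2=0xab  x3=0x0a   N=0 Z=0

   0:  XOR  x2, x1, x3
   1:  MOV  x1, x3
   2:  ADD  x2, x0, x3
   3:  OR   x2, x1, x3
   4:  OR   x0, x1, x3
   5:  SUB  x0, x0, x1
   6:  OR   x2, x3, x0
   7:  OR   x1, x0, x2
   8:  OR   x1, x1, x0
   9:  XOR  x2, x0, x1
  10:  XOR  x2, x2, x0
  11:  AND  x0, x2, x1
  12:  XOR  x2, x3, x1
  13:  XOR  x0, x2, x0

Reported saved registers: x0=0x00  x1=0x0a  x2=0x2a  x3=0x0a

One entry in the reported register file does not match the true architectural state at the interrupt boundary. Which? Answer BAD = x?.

after  0: x0=0x3d x1=0xa3 x2=0xa9 x3=0x0a  N=1 Z=0
after  1: x0=0x3d x1=0x0a x2=0xa9 x3=0x0a  N=1 Z=0
after  2: x0=0x3d x1=0x0a x2=0x47 x3=0x0a  N=0 Z=0
after  3: x0=0x3d x1=0x0a x2=0x0a x3=0x0a  N=0 Z=0
after  4: x0=0x0a x1=0x0a x2=0x0a x3=0x0a  N=0 Z=0
after  5: x0=0x00 x1=0x0a x2=0x0a x3=0x0a  N=0 Z=1
after  6: x0=0x00 x1=0x0a x2=0x0a x3=0x0a  N=0 Z=0
after  7: x0=0x00 x1=0x0a x2=0x0a x3=0x0a  N=0 Z=0
after  8: x0=0x00 x1=0x0a x2=0x0a x3=0x0a  N=0 Z=0
after  9: x0=0x00 x1=0x0a x2=0x0a x3=0x0a  N=0 Z=0
-- IRQ taken; context saved, return-PC = 10 --
mismatch: x2: reported 0x2a vs actual 0x0a

BAD = x2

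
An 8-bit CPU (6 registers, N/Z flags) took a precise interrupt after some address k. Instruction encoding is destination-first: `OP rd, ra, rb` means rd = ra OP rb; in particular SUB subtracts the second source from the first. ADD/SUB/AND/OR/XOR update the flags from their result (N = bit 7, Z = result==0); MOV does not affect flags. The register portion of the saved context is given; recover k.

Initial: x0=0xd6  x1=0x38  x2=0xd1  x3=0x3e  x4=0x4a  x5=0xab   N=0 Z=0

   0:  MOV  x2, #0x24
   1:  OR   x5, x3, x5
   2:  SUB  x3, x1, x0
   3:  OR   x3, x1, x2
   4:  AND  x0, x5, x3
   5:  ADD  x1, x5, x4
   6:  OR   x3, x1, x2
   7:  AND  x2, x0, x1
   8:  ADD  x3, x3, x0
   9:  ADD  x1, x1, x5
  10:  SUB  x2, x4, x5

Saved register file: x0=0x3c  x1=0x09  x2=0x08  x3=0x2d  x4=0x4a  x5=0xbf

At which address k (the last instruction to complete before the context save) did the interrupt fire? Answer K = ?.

after  0: x0=0xd6 x1=0x38 x2=0x24 x3=0x3e x4=0x4a x5=0xab  N=0 Z=0
after  1: x0=0xd6 x1=0x38 x2=0x24 x3=0x3e x4=0x4a x5=0xbf  N=1 Z=0
after  2: x0=0xd6 x1=0x38 x2=0x24 x3=0x62 x4=0x4a x5=0xbf  N=0 Z=0
after  3: x0=0xd6 x1=0x38 x2=0x24 x3=0x3c x4=0x4a x5=0xbf  N=0 Z=0
after  4: x0=0x3c x1=0x38 x2=0x24 x3=0x3c x4=0x4a x5=0xbf  N=0 Z=0
after  5: x0=0x3c x1=0x09 x2=0x24 x3=0x3c x4=0x4a x5=0xbf  N=0 Z=0
after  6: x0=0x3c x1=0x09 x2=0x24 x3=0x2d x4=0x4a x5=0xbf  N=0 Z=0
after  7: x0=0x3c x1=0x09 x2=0x08 x3=0x2d x4=0x4a x5=0xbf  N=0 Z=0
-- IRQ taken; context saved, return-PC = 8 --

K = 7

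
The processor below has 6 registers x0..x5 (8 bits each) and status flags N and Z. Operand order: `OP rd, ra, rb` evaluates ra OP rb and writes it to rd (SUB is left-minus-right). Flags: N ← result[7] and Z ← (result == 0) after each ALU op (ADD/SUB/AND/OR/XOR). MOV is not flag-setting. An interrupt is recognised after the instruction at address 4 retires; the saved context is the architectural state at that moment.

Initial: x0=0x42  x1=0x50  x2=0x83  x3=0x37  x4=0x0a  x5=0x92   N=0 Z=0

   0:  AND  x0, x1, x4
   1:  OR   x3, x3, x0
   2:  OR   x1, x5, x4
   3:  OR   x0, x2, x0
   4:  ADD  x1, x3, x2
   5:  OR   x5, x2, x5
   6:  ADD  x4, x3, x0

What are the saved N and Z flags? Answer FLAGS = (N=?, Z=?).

after  0: x0=0x00 x1=0x50 x2=0x83 x3=0x37 x4=0x0a x5=0x92  N=0 Z=1
after  1: x0=0x00 x1=0x50 x2=0x83 x3=0x37 x4=0x0a x5=0x92  N=0 Z=0
after  2: x0=0x00 x1=0x9a x2=0x83 x3=0x37 x4=0x0a x5=0x92  N=1 Z=0
after  3: x0=0x83 x1=0x9a x2=0x83 x3=0x37 x4=0x0a x5=0x92  N=1 Z=0
after  4: x0=0x83 x1=0xba x2=0x83 x3=0x37 x4=0x0a x5=0x92  N=1 Z=0
-- IRQ taken; context saved, return-PC = 5 --

FLAGS = (N=1, Z=0)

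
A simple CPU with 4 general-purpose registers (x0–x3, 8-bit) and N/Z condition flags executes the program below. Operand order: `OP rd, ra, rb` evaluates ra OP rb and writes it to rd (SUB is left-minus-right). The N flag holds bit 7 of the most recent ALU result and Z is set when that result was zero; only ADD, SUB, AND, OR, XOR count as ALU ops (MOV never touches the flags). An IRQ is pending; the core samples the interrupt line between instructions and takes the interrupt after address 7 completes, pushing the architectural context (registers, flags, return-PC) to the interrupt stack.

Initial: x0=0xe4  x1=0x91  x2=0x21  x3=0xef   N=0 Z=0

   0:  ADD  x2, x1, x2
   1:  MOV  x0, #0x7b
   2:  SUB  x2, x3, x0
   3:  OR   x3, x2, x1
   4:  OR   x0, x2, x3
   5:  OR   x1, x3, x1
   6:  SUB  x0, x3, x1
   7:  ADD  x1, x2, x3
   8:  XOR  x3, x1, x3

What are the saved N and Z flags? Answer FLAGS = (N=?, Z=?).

after  0: x0=0xe4 x1=0x91 x2=0xb2 x3=0xef  N=1 Z=0
after  1: x0=0x7b x1=0x91 x2=0xb2 x3=0xef  N=1 Z=0
after  2: x0=0x7b x1=0x91 x2=0x74 x3=0xef  N=0 Z=0
after  3: x0=0x7b x1=0x91 x2=0x74 x3=0xf5  N=1 Z=0
after  4: x0=0xf5 x1=0x91 x2=0x74 x3=0xf5  N=1 Z=0
after  5: x0=0xf5 x1=0xf5 x2=0x74 x3=0xf5  N=1 Z=0
after  6: x0=0x00 x1=0xf5 x2=0x74 x3=0xf5  N=0 Z=1
after  7: x0=0x00 x1=0x69 x2=0x74 x3=0xf5  N=0 Z=0
-- IRQ taken; context saved, return-PC = 8 --

FLAGS = (N=0, Z=0)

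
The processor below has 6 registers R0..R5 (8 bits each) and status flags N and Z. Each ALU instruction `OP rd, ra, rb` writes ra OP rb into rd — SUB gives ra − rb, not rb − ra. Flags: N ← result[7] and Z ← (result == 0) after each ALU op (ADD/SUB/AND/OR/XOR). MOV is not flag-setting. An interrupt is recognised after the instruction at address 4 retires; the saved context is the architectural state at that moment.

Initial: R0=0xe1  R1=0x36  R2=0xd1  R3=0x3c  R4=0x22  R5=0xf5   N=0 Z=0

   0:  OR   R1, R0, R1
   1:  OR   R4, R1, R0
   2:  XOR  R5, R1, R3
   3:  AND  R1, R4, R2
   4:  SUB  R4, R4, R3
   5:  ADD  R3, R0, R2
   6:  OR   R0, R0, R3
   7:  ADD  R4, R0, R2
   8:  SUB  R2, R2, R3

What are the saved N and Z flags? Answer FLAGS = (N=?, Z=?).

FLAGS = (N=1, Z=0)

after  0: R0=0xe1 R1=0xf7 R2=0xd1 R3=0x3c R4=0x22 R5=0xf5  N=1 Z=0
after  1: R0=0xe1 R1=0xf7 R2=0xd1 R3=0x3c R4=0xf7 R5=0xf5  N=1 Z=0
after  2: R0=0xe1 R1=0xf7 R2=0xd1 R3=0x3c R4=0xf7 R5=0xcb  N=1 Z=0
after  3: R0=0xe1 R1=0xd1 R2=0xd1 R3=0x3c R4=0xf7 R5=0xcb  N=1 Z=0
after  4: R0=0xe1 R1=0xd1 R2=0xd1 R3=0x3c R4=0xbb R5=0xcb  N=1 Z=0
-- IRQ taken; context saved, return-PC = 5 --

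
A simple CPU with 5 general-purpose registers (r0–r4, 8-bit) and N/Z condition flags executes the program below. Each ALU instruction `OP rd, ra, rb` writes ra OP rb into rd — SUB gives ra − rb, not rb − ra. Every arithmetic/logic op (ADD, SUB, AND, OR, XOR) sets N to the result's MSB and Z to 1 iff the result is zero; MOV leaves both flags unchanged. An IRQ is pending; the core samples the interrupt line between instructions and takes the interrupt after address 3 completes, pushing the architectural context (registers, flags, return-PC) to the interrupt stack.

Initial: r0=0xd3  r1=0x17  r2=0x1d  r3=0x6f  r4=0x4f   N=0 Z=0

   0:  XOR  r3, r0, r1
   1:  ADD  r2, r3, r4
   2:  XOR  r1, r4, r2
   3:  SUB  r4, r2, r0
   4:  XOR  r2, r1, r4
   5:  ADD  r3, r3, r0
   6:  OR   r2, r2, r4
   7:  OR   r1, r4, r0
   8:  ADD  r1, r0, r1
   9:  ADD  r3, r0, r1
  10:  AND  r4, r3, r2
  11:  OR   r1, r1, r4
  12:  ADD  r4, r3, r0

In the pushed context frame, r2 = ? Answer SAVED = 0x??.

after  0: r0=0xd3 r1=0x17 r2=0x1d r3=0xc4 r4=0x4f  N=1 Z=0
after  1: r0=0xd3 r1=0x17 r2=0x13 r3=0xc4 r4=0x4f  N=0 Z=0
after  2: r0=0xd3 r1=0x5c r2=0x13 r3=0xc4 r4=0x4f  N=0 Z=0
after  3: r0=0xd3 r1=0x5c r2=0x13 r3=0xc4 r4=0x40  N=0 Z=0
-- IRQ taken; context saved, return-PC = 4 --

SAVED = 0x13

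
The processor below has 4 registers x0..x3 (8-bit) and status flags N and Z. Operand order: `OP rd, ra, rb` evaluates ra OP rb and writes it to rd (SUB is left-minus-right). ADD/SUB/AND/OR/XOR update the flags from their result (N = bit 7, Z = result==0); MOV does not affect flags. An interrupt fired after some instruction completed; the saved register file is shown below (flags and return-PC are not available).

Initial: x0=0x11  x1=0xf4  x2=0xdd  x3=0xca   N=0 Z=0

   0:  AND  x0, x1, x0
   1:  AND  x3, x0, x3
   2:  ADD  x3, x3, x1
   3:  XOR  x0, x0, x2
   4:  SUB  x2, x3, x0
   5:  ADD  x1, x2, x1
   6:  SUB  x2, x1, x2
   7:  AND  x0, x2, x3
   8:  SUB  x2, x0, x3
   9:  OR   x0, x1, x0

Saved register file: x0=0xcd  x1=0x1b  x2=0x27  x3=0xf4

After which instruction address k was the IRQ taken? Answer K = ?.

K = 5

after  0: x0=0x10 x1=0xf4 x2=0xdd x3=0xca  N=0 Z=0
after  1: x0=0x10 x1=0xf4 x2=0xdd x3=0x00  N=0 Z=1
after  2: x0=0x10 x1=0xf4 x2=0xdd x3=0xf4  N=1 Z=0
after  3: x0=0xcd x1=0xf4 x2=0xdd x3=0xf4  N=1 Z=0
after  4: x0=0xcd x1=0xf4 x2=0x27 x3=0xf4  N=0 Z=0
after  5: x0=0xcd x1=0x1b x2=0x27 x3=0xf4  N=0 Z=0
-- IRQ taken; context saved, return-PC = 6 --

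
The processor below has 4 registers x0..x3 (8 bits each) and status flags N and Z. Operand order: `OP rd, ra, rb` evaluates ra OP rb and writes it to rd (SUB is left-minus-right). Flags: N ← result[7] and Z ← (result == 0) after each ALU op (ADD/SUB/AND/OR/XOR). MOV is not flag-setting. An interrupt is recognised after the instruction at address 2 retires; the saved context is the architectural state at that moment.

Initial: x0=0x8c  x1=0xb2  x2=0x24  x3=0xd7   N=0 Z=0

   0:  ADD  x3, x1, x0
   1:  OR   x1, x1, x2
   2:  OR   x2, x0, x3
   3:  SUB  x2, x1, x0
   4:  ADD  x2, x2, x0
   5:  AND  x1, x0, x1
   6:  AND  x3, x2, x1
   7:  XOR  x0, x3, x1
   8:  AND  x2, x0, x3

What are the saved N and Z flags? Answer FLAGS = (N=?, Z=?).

after  0: x0=0x8c x1=0xb2 x2=0x24 x3=0x3e  N=0 Z=0
after  1: x0=0x8c x1=0xb6 x2=0x24 x3=0x3e  N=1 Z=0
after  2: x0=0x8c x1=0xb6 x2=0xbe x3=0x3e  N=1 Z=0
-- IRQ taken; context saved, return-PC = 3 --

FLAGS = (N=1, Z=0)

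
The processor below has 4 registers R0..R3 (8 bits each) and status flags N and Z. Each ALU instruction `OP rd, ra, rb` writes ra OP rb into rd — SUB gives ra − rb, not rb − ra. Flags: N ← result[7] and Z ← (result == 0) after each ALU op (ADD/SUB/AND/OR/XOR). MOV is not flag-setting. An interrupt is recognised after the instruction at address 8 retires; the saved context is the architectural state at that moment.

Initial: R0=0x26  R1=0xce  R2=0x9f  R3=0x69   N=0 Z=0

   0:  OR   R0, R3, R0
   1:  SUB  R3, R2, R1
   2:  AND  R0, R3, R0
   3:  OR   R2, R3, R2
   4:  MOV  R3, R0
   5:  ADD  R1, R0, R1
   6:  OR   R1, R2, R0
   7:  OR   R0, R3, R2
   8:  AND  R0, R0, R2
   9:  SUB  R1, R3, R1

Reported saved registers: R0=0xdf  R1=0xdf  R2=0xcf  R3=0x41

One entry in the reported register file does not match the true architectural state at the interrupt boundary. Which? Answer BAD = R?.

after  0: R0=0x6f R1=0xce R2=0x9f R3=0x69  N=0 Z=0
after  1: R0=0x6f R1=0xce R2=0x9f R3=0xd1  N=1 Z=0
after  2: R0=0x41 R1=0xce R2=0x9f R3=0xd1  N=0 Z=0
after  3: R0=0x41 R1=0xce R2=0xdf R3=0xd1  N=1 Z=0
after  4: R0=0x41 R1=0xce R2=0xdf R3=0x41  N=1 Z=0
after  5: R0=0x41 R1=0x0f R2=0xdf R3=0x41  N=0 Z=0
after  6: R0=0x41 R1=0xdf R2=0xdf R3=0x41  N=1 Z=0
after  7: R0=0xdf R1=0xdf R2=0xdf R3=0x41  N=1 Z=0
after  8: R0=0xdf R1=0xdf R2=0xdf R3=0x41  N=1 Z=0
-- IRQ taken; context saved, return-PC = 9 --
mismatch: R2: reported 0xcf vs actual 0xdf

BAD = R2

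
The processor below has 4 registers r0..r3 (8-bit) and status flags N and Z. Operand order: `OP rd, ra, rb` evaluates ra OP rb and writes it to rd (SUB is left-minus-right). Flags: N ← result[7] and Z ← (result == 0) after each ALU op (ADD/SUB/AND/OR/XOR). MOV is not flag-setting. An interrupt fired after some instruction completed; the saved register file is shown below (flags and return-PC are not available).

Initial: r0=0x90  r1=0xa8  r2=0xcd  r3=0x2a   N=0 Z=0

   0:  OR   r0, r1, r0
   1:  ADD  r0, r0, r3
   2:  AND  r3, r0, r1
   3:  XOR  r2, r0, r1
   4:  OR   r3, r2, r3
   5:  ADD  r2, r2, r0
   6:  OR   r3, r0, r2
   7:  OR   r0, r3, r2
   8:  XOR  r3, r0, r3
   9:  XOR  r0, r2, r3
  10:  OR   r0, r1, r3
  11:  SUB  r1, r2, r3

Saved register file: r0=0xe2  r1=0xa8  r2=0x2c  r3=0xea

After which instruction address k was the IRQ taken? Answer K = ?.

after  0: r0=0xb8 r1=0xa8 r2=0xcd r3=0x2a  N=1 Z=0
after  1: r0=0xe2 r1=0xa8 r2=0xcd r3=0x2a  N=1 Z=0
after  2: r0=0xe2 r1=0xa8 r2=0xcd r3=0xa0  N=1 Z=0
after  3: r0=0xe2 r1=0xa8 r2=0x4a r3=0xa0  N=0 Z=0
after  4: r0=0xe2 r1=0xa8 r2=0x4a r3=0xea  N=1 Z=0
after  5: r0=0xe2 r1=0xa8 r2=0x2c r3=0xea  N=0 Z=0
-- IRQ taken; context saved, return-PC = 6 --

K = 5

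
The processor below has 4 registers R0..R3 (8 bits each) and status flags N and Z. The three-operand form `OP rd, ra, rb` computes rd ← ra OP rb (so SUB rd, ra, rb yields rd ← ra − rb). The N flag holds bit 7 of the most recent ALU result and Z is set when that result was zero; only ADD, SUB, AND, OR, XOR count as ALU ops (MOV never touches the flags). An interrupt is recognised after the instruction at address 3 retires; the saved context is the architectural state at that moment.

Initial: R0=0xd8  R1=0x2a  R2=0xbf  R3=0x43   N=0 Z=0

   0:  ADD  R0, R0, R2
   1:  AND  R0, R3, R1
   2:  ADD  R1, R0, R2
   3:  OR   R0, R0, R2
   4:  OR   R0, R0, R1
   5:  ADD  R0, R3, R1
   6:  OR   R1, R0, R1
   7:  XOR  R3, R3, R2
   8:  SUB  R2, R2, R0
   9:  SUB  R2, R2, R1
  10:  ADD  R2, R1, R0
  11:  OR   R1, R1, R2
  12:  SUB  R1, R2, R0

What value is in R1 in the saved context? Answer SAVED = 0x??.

SAVED = 0xc1

after  0: R0=0x97 R1=0x2a R2=0xbf R3=0x43  N=1 Z=0
after  1: R0=0x02 R1=0x2a R2=0xbf R3=0x43  N=0 Z=0
after  2: R0=0x02 R1=0xc1 R2=0xbf R3=0x43  N=1 Z=0
after  3: R0=0xbf R1=0xc1 R2=0xbf R3=0x43  N=1 Z=0
-- IRQ taken; context saved, return-PC = 4 --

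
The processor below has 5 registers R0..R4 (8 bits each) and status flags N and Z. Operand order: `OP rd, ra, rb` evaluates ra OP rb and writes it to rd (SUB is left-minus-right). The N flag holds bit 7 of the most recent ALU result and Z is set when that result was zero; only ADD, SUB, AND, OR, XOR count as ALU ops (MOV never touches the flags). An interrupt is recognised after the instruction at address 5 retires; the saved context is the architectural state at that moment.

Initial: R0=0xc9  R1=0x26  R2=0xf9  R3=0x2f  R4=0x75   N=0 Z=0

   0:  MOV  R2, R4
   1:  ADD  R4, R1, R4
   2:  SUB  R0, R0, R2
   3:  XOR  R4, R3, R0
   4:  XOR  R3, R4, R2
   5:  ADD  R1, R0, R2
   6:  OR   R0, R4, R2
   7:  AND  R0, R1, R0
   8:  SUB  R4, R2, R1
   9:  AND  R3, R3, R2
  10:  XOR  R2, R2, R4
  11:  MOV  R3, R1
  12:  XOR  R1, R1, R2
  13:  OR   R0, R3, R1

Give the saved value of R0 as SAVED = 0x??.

SAVED = 0x54

after  0: R0=0xc9 R1=0x26 R2=0x75 R3=0x2f R4=0x75  N=0 Z=0
after  1: R0=0xc9 R1=0x26 R2=0x75 R3=0x2f R4=0x9b  N=1 Z=0
after  2: R0=0x54 R1=0x26 R2=0x75 R3=0x2f R4=0x9b  N=0 Z=0
after  3: R0=0x54 R1=0x26 R2=0x75 R3=0x2f R4=0x7b  N=0 Z=0
after  4: R0=0x54 R1=0x26 R2=0x75 R3=0x0e R4=0x7b  N=0 Z=0
after  5: R0=0x54 R1=0xc9 R2=0x75 R3=0x0e R4=0x7b  N=1 Z=0
-- IRQ taken; context saved, return-PC = 6 --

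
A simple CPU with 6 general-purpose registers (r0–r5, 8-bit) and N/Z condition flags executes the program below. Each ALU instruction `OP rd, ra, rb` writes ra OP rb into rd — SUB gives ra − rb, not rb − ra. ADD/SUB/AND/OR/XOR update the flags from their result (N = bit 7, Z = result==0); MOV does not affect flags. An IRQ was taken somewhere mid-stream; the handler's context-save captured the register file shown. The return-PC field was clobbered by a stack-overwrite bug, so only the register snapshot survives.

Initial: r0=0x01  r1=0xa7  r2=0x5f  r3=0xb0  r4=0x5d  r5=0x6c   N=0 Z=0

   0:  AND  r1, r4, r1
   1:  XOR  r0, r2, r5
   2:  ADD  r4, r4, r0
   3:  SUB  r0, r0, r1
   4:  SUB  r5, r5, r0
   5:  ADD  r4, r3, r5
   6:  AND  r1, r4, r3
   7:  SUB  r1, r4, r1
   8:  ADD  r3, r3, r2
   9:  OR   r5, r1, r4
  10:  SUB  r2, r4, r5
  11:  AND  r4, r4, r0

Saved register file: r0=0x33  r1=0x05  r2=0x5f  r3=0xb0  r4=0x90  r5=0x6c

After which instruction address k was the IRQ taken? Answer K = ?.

after  0: r0=0x01 r1=0x05 r2=0x5f r3=0xb0 r4=0x5d r5=0x6c  N=0 Z=0
after  1: r0=0x33 r1=0x05 r2=0x5f r3=0xb0 r4=0x5d r5=0x6c  N=0 Z=0
after  2: r0=0x33 r1=0x05 r2=0x5f r3=0xb0 r4=0x90 r5=0x6c  N=1 Z=0
-- IRQ taken; context saved, return-PC = 3 --

K = 2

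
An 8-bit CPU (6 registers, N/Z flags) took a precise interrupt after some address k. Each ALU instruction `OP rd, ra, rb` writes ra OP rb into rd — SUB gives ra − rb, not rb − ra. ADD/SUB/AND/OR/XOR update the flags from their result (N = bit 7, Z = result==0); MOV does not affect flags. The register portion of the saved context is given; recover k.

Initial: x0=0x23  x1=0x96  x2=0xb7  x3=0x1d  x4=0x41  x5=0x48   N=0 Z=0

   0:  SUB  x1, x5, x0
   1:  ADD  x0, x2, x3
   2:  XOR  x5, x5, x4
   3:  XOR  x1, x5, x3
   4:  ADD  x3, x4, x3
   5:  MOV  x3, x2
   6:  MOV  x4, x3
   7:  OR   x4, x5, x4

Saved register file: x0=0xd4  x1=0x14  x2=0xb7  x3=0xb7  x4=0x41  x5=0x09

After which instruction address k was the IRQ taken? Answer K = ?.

after  0: x0=0x23 x1=0x25 x2=0xb7 x3=0x1d x4=0x41 x5=0x48  N=0 Z=0
after  1: x0=0xd4 x1=0x25 x2=0xb7 x3=0x1d x4=0x41 x5=0x48  N=1 Z=0
after  2: x0=0xd4 x1=0x25 x2=0xb7 x3=0x1d x4=0x41 x5=0x09  N=0 Z=0
after  3: x0=0xd4 x1=0x14 x2=0xb7 x3=0x1d x4=0x41 x5=0x09  N=0 Z=0
after  4: x0=0xd4 x1=0x14 x2=0xb7 x3=0x5e x4=0x41 x5=0x09  N=0 Z=0
after  5: x0=0xd4 x1=0x14 x2=0xb7 x3=0xb7 x4=0x41 x5=0x09  N=0 Z=0
-- IRQ taken; context saved, return-PC = 6 --

K = 5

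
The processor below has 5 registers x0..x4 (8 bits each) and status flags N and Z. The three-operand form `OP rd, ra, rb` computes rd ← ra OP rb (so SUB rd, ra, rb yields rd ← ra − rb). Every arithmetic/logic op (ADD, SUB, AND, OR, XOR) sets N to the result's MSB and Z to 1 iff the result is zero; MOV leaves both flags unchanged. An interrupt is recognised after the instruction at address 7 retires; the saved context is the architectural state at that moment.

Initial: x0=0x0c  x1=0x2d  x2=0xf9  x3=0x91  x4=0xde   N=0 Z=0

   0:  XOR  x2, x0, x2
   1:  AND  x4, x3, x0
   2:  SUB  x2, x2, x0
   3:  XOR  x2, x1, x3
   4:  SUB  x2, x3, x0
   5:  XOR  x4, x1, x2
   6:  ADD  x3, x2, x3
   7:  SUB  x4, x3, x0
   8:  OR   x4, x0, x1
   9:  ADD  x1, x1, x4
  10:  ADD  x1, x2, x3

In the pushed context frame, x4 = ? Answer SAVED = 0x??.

after  0: x0=0x0c x1=0x2d x2=0xf5 x3=0x91 x4=0xde  N=1 Z=0
after  1: x0=0x0c x1=0x2d x2=0xf5 x3=0x91 x4=0x00  N=0 Z=1
after  2: x0=0x0c x1=0x2d x2=0xe9 x3=0x91 x4=0x00  N=1 Z=0
after  3: x0=0x0c x1=0x2d x2=0xbc x3=0x91 x4=0x00  N=1 Z=0
after  4: x0=0x0c x1=0x2d x2=0x85 x3=0x91 x4=0x00  N=1 Z=0
after  5: x0=0x0c x1=0x2d x2=0x85 x3=0x91 x4=0xa8  N=1 Z=0
after  6: x0=0x0c x1=0x2d x2=0x85 x3=0x16 x4=0xa8  N=0 Z=0
after  7: x0=0x0c x1=0x2d x2=0x85 x3=0x16 x4=0x0a  N=0 Z=0
-- IRQ taken; context saved, return-PC = 8 --

SAVED = 0x0a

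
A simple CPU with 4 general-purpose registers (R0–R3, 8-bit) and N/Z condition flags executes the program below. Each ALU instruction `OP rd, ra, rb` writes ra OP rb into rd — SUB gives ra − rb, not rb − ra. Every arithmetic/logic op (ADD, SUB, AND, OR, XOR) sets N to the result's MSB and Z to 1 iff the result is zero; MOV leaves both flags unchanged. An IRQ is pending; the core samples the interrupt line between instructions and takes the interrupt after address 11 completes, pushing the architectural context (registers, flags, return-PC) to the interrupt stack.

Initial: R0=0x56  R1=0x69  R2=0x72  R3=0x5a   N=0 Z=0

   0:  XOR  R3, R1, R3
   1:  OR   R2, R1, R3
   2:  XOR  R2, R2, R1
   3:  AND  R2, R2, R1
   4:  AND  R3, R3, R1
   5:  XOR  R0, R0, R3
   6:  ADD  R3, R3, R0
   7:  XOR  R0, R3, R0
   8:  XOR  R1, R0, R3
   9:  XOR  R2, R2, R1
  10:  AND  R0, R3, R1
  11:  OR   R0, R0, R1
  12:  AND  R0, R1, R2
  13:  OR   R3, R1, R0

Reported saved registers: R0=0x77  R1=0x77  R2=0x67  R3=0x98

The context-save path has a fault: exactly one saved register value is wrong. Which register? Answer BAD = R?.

BAD = R2

after  0: R0=0x56 R1=0x69 R2=0x72 R3=0x33  N=0 Z=0
after  1: R0=0x56 R1=0x69 R2=0x7b R3=0x33  N=0 Z=0
after  2: R0=0x56 R1=0x69 R2=0x12 R3=0x33  N=0 Z=0
after  3: R0=0x56 R1=0x69 R2=0x00 R3=0x33  N=0 Z=1
after  4: R0=0x56 R1=0x69 R2=0x00 R3=0x21  N=0 Z=0
after  5: R0=0x77 R1=0x69 R2=0x00 R3=0x21  N=0 Z=0
after  6: R0=0x77 R1=0x69 R2=0x00 R3=0x98  N=1 Z=0
after  7: R0=0xef R1=0x69 R2=0x00 R3=0x98  N=1 Z=0
after  8: R0=0xef R1=0x77 R2=0x00 R3=0x98  N=0 Z=0
after  9: R0=0xef R1=0x77 R2=0x77 R3=0x98  N=0 Z=0
after 10: R0=0x10 R1=0x77 R2=0x77 R3=0x98  N=0 Z=0
after 11: R0=0x77 R1=0x77 R2=0x77 R3=0x98  N=0 Z=0
-- IRQ taken; context saved, return-PC = 12 --
mismatch: R2: reported 0x67 vs actual 0x77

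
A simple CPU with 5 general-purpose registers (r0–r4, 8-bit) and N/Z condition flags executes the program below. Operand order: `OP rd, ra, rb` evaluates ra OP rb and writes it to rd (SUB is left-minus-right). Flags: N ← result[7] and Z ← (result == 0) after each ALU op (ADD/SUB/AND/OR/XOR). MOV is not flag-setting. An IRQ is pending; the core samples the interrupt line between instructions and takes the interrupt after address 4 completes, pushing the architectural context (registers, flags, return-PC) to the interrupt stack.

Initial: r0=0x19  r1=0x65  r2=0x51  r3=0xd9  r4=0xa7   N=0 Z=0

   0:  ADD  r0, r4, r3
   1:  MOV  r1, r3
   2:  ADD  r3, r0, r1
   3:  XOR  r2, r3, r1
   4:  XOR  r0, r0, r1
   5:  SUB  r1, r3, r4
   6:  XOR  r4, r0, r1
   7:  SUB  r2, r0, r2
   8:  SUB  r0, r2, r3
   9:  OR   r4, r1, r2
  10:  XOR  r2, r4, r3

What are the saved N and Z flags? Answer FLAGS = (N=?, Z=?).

FLAGS = (N=0, Z=0)

after  0: r0=0x80 r1=0x65 r2=0x51 r3=0xd9 r4=0xa7  N=1 Z=0
after  1: r0=0x80 r1=0xd9 r2=0x51 r3=0xd9 r4=0xa7  N=1 Z=0
after  2: r0=0x80 r1=0xd9 r2=0x51 r3=0x59 r4=0xa7  N=0 Z=0
after  3: r0=0x80 r1=0xd9 r2=0x80 r3=0x59 r4=0xa7  N=1 Z=0
after  4: r0=0x59 r1=0xd9 r2=0x80 r3=0x59 r4=0xa7  N=0 Z=0
-- IRQ taken; context saved, return-PC = 5 --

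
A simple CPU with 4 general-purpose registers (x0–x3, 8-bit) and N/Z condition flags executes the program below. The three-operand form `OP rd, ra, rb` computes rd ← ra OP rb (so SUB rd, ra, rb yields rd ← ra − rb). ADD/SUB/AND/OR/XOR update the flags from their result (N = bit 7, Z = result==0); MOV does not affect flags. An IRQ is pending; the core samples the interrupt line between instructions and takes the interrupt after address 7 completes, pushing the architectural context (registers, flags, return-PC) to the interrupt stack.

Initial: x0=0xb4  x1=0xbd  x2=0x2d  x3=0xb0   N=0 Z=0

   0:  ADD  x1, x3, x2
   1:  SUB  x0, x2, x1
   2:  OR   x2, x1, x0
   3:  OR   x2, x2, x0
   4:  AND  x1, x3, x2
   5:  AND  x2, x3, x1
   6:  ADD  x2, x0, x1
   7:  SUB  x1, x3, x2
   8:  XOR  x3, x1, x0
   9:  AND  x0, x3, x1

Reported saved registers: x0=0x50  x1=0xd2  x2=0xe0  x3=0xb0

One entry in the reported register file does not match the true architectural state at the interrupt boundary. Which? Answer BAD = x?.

BAD = x1

after  0: x0=0xb4 x1=0xdd x2=0x2d x3=0xb0  N=1 Z=0
after  1: x0=0x50 x1=0xdd x2=0x2d x3=0xb0  N=0 Z=0
after  2: x0=0x50 x1=0xdd x2=0xdd x3=0xb0  N=1 Z=0
after  3: x0=0x50 x1=0xdd x2=0xdd x3=0xb0  N=1 Z=0
after  4: x0=0x50 x1=0x90 x2=0xdd x3=0xb0  N=1 Z=0
after  5: x0=0x50 x1=0x90 x2=0x90 x3=0xb0  N=1 Z=0
after  6: x0=0x50 x1=0x90 x2=0xe0 x3=0xb0  N=1 Z=0
after  7: x0=0x50 x1=0xd0 x2=0xe0 x3=0xb0  N=1 Z=0
-- IRQ taken; context saved, return-PC = 8 --
mismatch: x1: reported 0xd2 vs actual 0xd0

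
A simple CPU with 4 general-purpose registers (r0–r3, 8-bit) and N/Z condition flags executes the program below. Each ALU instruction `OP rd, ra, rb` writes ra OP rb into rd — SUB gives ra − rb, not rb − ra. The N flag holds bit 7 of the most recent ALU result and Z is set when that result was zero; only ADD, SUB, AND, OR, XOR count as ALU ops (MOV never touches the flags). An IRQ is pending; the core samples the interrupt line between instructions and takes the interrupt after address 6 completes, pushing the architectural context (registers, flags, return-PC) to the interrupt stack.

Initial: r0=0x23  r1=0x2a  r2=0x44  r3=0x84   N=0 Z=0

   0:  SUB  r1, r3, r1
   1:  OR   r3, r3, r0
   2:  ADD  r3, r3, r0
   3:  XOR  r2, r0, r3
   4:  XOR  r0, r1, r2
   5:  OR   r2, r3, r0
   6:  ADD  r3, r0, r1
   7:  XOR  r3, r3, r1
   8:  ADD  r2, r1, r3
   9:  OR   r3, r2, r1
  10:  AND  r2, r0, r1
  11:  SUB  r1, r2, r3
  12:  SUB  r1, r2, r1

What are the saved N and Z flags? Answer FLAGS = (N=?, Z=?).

FLAGS = (N=0, Z=0)

after  0: r0=0x23 r1=0x5a r2=0x44 r3=0x84  N=0 Z=0
after  1: r0=0x23 r1=0x5a r2=0x44 r3=0xa7  N=1 Z=0
after  2: r0=0x23 r1=0x5a r2=0x44 r3=0xca  N=1 Z=0
after  3: r0=0x23 r1=0x5a r2=0xe9 r3=0xca  N=1 Z=0
after  4: r0=0xb3 r1=0x5a r2=0xe9 r3=0xca  N=1 Z=0
after  5: r0=0xb3 r1=0x5a r2=0xfb r3=0xca  N=1 Z=0
after  6: r0=0xb3 r1=0x5a r2=0xfb r3=0x0d  N=0 Z=0
-- IRQ taken; context saved, return-PC = 7 --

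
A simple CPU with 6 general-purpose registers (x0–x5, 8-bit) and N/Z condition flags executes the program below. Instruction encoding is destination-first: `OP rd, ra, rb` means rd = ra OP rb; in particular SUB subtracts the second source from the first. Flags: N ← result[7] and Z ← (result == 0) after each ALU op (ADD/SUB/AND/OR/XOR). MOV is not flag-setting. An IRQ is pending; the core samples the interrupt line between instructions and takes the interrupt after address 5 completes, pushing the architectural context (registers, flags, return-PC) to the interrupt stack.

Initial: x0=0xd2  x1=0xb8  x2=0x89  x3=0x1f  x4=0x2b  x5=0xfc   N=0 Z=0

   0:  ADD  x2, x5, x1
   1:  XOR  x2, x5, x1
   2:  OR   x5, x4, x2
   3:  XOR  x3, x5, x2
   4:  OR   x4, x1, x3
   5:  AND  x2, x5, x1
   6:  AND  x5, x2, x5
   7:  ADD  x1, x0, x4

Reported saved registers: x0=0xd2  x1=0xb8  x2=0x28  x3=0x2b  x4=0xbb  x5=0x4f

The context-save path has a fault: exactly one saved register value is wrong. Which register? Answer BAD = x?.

BAD = x5

after  0: x0=0xd2 x1=0xb8 x2=0xb4 x3=0x1f x4=0x2b x5=0xfc  N=1 Z=0
after  1: x0=0xd2 x1=0xb8 x2=0x44 x3=0x1f x4=0x2b x5=0xfc  N=0 Z=0
after  2: x0=0xd2 x1=0xb8 x2=0x44 x3=0x1f x4=0x2b x5=0x6f  N=0 Z=0
after  3: x0=0xd2 x1=0xb8 x2=0x44 x3=0x2b x4=0x2b x5=0x6f  N=0 Z=0
after  4: x0=0xd2 x1=0xb8 x2=0x44 x3=0x2b x4=0xbb x5=0x6f  N=1 Z=0
after  5: x0=0xd2 x1=0xb8 x2=0x28 x3=0x2b x4=0xbb x5=0x6f  N=0 Z=0
-- IRQ taken; context saved, return-PC = 6 --
mismatch: x5: reported 0x4f vs actual 0x6f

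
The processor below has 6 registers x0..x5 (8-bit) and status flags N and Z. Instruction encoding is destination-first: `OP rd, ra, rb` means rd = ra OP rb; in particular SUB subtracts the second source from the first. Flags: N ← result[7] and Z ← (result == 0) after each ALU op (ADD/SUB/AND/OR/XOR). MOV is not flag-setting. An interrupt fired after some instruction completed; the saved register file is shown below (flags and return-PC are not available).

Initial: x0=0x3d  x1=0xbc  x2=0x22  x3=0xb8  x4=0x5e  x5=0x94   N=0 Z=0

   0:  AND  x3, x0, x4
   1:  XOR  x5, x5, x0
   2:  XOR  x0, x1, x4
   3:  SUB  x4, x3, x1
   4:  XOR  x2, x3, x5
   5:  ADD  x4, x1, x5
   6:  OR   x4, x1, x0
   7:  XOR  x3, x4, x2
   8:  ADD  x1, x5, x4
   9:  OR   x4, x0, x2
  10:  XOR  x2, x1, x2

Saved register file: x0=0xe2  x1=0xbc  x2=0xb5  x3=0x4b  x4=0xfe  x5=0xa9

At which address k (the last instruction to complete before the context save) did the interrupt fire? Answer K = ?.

after  0: x0=0x3d x1=0xbc x2=0x22 x3=0x1c x4=0x5e x5=0x94  N=0 Z=0
after  1: x0=0x3d x1=0xbc x2=0x22 x3=0x1c x4=0x5e x5=0xa9  N=1 Z=0
after  2: x0=0xe2 x1=0xbc x2=0x22 x3=0x1c x4=0x5e x5=0xa9  N=1 Z=0
after  3: x0=0xe2 x1=0xbc x2=0x22 x3=0x1c x4=0x60 x5=0xa9  N=0 Z=0
after  4: x0=0xe2 x1=0xbc x2=0xb5 x3=0x1c x4=0x60 x5=0xa9  N=1 Z=0
after  5: x0=0xe2 x1=0xbc x2=0xb5 x3=0x1c x4=0x65 x5=0xa9  N=0 Z=0
after  6: x0=0xe2 x1=0xbc x2=0xb5 x3=0x1c x4=0xfe x5=0xa9  N=1 Z=0
after  7: x0=0xe2 x1=0xbc x2=0xb5 x3=0x4b x4=0xfe x5=0xa9  N=0 Z=0
-- IRQ taken; context saved, return-PC = 8 --

K = 7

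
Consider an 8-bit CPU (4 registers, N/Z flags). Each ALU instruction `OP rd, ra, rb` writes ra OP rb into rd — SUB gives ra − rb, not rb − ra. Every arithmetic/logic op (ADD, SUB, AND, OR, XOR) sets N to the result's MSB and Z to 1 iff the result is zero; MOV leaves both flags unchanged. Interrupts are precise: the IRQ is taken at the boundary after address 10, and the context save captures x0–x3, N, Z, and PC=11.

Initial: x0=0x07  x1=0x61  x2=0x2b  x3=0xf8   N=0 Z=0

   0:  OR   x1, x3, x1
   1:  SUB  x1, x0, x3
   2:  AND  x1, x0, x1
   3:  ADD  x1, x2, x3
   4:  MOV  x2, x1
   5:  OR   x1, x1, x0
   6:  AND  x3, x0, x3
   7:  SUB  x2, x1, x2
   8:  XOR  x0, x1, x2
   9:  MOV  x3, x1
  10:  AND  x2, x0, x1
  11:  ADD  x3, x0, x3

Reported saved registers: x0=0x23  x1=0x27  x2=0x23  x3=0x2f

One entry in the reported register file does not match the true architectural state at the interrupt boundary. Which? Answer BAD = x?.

after  0: x0=0x07 x1=0xf9 x2=0x2b x3=0xf8  N=1 Z=0
after  1: x0=0x07 x1=0x0f x2=0x2b x3=0xf8  N=0 Z=0
after  2: x0=0x07 x1=0x07 x2=0x2b x3=0xf8  N=0 Z=0
after  3: x0=0x07 x1=0x23 x2=0x2b x3=0xf8  N=0 Z=0
after  4: x0=0x07 x1=0x23 x2=0x23 x3=0xf8  N=0 Z=0
after  5: x0=0x07 x1=0x27 x2=0x23 x3=0xf8  N=0 Z=0
after  6: x0=0x07 x1=0x27 x2=0x23 x3=0x00  N=0 Z=1
after  7: x0=0x07 x1=0x27 x2=0x04 x3=0x00  N=0 Z=0
after  8: x0=0x23 x1=0x27 x2=0x04 x3=0x00  N=0 Z=0
after  9: x0=0x23 x1=0x27 x2=0x04 x3=0x27  N=0 Z=0
after 10: x0=0x23 x1=0x27 x2=0x23 x3=0x27  N=0 Z=0
-- IRQ taken; context saved, return-PC = 11 --
mismatch: x3: reported 0x2f vs actual 0x27

BAD = x3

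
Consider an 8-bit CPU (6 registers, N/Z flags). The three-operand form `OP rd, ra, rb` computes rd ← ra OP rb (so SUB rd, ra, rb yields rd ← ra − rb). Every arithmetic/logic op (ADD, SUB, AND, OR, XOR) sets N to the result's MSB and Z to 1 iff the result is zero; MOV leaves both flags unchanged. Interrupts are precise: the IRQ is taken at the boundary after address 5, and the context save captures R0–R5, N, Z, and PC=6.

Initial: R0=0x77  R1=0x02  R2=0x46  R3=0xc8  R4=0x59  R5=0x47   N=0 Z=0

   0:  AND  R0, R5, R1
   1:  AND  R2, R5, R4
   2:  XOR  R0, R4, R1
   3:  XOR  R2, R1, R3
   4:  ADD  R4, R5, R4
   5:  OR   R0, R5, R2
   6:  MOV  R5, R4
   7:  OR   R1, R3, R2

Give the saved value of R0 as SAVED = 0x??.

after  0: R0=0x02 R1=0x02 R2=0x46 R3=0xc8 R4=0x59 R5=0x47  N=0 Z=0
after  1: R0=0x02 R1=0x02 R2=0x41 R3=0xc8 R4=0x59 R5=0x47  N=0 Z=0
after  2: R0=0x5b R1=0x02 R2=0x41 R3=0xc8 R4=0x59 R5=0x47  N=0 Z=0
after  3: R0=0x5b R1=0x02 R2=0xca R3=0xc8 R4=0x59 R5=0x47  N=1 Z=0
after  4: R0=0x5b R1=0x02 R2=0xca R3=0xc8 R4=0xa0 R5=0x47  N=1 Z=0
after  5: R0=0xcf R1=0x02 R2=0xca R3=0xc8 R4=0xa0 R5=0x47  N=1 Z=0
-- IRQ taken; context saved, return-PC = 6 --

SAVED = 0xcf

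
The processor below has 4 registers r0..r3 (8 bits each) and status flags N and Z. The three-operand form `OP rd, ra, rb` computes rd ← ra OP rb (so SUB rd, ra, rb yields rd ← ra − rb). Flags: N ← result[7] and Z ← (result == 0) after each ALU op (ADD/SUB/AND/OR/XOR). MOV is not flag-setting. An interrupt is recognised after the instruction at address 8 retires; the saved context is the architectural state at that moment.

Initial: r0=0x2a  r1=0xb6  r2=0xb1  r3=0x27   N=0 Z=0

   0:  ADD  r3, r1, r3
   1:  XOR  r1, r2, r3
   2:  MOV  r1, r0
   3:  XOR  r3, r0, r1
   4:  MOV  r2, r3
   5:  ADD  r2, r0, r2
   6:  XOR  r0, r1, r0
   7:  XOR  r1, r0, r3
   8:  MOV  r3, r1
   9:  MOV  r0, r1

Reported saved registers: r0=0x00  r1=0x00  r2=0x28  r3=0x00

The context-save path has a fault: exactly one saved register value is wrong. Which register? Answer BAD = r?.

after  0: r0=0x2a r1=0xb6 r2=0xb1 r3=0xdd  N=1 Z=0
after  1: r0=0x2a r1=0x6c r2=0xb1 r3=0xdd  N=0 Z=0
after  2: r0=0x2a r1=0x2a r2=0xb1 r3=0xdd  N=0 Z=0
after  3: r0=0x2a r1=0x2a r2=0xb1 r3=0x00  N=0 Z=1
after  4: r0=0x2a r1=0x2a r2=0x00 r3=0x00  N=0 Z=1
after  5: r0=0x2a r1=0x2a r2=0x2a r3=0x00  N=0 Z=0
after  6: r0=0x00 r1=0x2a r2=0x2a r3=0x00  N=0 Z=1
after  7: r0=0x00 r1=0x00 r2=0x2a r3=0x00  N=0 Z=1
after  8: r0=0x00 r1=0x00 r2=0x2a r3=0x00  N=0 Z=1
-- IRQ taken; context saved, return-PC = 9 --
mismatch: r2: reported 0x28 vs actual 0x2a

BAD = r2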